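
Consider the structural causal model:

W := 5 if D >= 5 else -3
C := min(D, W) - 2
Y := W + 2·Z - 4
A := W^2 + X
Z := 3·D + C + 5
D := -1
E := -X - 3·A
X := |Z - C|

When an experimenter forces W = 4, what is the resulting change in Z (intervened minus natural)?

Under do(W=4), the mechanism W := 5 if D >= 5 else -3 is discarded; W is fixed at 4.
C = min(D, W) - 2  [with D=-1, W=4]  = -3
Z = 3·D + C + 5  [with D=-1, C=-3]  = -1
Without intervention: W = 5 if D >= 5 else -3  [with D=-1]  = -3; C = min(D, W) - 2  [with D=-1, W=-3]  = -5; Z = 3·D + C + 5  [with D=-1, C=-5]  = -3.
Change = -1 − (-3) = 2.

2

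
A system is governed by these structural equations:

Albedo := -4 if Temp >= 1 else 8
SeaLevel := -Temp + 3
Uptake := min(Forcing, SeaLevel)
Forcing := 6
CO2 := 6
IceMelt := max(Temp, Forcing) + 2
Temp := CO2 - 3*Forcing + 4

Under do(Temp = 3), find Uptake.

The intervention breaks the incoming arrows to Temp: Temp := CO2 - 3*Forcing + 4 no longer applies, and Temp = 3.
SeaLevel = -Temp + 3  [with Temp=3]  = 0
Uptake = min(Forcing, SeaLevel)  [with Forcing=6, SeaLevel=0]  = 0

0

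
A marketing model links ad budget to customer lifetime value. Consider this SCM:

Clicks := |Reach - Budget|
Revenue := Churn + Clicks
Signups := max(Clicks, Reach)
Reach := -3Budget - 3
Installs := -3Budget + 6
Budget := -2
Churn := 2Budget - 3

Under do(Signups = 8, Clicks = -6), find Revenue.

The joint intervention fixes Signups = 8, Clicks = -6, removing each variable's own equation.
Churn = 2Budget - 3  [with Budget=-2]  = -7
Revenue = Churn + Clicks  [with Churn=-7, Clicks=-6]  = -13

-13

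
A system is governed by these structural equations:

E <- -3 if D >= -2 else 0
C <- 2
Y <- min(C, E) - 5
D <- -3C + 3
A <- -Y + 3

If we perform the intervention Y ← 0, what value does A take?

Intervening sets Y = 0 and removes its equation (Y <- min(C, E) - 5).
A = -Y + 3  [with Y=0]  = 3

3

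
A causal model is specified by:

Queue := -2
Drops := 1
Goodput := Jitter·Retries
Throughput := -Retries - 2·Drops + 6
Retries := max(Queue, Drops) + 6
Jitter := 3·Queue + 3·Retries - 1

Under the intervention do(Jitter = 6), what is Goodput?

Under do(Jitter=6), the mechanism Jitter := 3·Queue + 3·Retries - 1 is discarded; Jitter is fixed at 6.
Retries = max(Queue, Drops) + 6  [with Queue=-2, Drops=1]  = 7
Goodput = Jitter·Retries  [with Jitter=6, Retries=7]  = 42

42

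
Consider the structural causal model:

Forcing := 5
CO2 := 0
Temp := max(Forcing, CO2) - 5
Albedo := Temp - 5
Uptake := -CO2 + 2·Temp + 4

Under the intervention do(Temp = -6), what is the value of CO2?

0

Under do(Temp=-6), the mechanism Temp := max(Forcing, CO2) - 5 is discarded; Temp is fixed at -6.
CO2 is not downstream of the intervention, so its value is determined by the original equations.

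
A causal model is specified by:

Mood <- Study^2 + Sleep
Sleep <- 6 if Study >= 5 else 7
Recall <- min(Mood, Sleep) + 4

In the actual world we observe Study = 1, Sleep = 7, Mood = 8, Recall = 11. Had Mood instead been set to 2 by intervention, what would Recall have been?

6

The intervention breaks the incoming arrows to Mood: Mood <- Study^2 + Sleep no longer applies, and Mood = 2.
Sleep = 6 if Study >= 5 else 7  [with Study=1]  = 7
Recall = min(Mood, Sleep) + 4  [with Mood=2, Sleep=7]  = 6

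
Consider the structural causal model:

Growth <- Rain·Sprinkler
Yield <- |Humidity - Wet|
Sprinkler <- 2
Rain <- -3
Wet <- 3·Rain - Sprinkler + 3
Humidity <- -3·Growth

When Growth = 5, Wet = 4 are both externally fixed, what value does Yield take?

The joint intervention fixes Growth = 5, Wet = 4, removing each variable's own equation.
Humidity = -3·Growth  [with Growth=5]  = -15
Yield = |Humidity - Wet|  [with Humidity=-15, Wet=4]  = 19

19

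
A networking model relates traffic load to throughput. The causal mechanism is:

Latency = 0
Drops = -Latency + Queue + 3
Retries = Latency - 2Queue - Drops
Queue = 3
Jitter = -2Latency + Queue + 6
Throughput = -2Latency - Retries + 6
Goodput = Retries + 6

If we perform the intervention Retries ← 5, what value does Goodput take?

11

The intervention breaks the incoming arrows to Retries: Retries = Latency - 2Queue - Drops no longer applies, and Retries = 5.
Goodput = Retries + 6  [with Retries=5]  = 11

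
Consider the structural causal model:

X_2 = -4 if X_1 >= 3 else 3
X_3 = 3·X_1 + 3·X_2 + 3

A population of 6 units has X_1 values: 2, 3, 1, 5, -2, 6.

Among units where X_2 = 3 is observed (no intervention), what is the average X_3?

Conditioning on X_2=3 selects the 3 unit(s) with X_1 ∈ {2, 1, -2}. Their X_3 values: 18, 15, 6. Mean = 13.

13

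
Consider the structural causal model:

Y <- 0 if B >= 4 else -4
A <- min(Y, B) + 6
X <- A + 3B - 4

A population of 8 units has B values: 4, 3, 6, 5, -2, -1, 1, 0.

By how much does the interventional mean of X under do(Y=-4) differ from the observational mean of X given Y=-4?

5.4

Under do(Y=-4), Y's equation is replaced by Y=-4 for every unit. Per-unit X: 10, 7, 16, 13, -8, -5, 1, -2. Mean = 4.
Observing Y=-4 restricts to units where Y's equation naturally yields -4: B ∈ {3, -2, -1, 1, 0}. In that subpopulation X = 7, -8, -5, 1, -2, mean -1.4.
Difference = 4 − (-1.4) = 5.4.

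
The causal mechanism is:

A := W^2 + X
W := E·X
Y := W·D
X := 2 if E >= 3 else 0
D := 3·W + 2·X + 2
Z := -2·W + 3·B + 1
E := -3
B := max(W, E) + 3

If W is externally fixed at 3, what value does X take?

0

Under do(W=3), the mechanism W := E·X is discarded; W is fixed at 3.
Since X is not a descendant of the intervened variable, it is unaffected.
X = 2 if E >= 3 else 0  [with E=-3]  = 0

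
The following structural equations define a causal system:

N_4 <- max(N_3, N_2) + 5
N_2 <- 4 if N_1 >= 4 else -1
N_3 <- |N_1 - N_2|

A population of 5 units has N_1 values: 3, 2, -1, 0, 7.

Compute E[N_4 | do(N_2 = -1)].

8.2

Every unit gets N_2=-1 under the intervention. N_4 values become 9, 8, 5, 6, 13; E[N_4|do(N_2=-1)] = 8.2.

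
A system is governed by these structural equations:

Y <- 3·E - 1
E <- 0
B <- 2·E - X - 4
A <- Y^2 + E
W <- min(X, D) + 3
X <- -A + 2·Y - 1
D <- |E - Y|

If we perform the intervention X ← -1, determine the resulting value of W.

2

Under do(X=-1), the mechanism X <- -A + 2·Y - 1 is discarded; X is fixed at -1.
Y = 3·E - 1  [with E=0]  = -1
D = |E - Y|  [with E=0, Y=-1]  = 1
W = min(X, D) + 3  [with X=-1, D=1]  = 2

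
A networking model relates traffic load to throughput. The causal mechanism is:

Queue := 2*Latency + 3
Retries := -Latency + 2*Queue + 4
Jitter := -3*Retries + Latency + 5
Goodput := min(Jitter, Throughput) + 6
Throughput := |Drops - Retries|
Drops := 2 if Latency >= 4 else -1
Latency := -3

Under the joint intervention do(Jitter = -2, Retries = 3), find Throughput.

Setting Jitter = -2, Retries = 3 by intervention discards those variables' equations.
Drops = 2 if Latency >= 4 else -1  [with Latency=-3]  = -1
Throughput = |Drops - Retries|  [with Drops=-1, Retries=3]  = 4

4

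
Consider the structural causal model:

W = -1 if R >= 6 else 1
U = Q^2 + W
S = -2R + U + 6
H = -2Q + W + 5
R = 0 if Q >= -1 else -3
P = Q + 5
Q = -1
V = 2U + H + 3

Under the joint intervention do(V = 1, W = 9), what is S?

16

Under do(V = 1, W = 9), each intervened variable's structural equation is replaced by its fixed value.
R = 0 if Q >= -1 else -3  [with Q=-1]  = 0
U = Q^2 + W  [with Q=-1, W=9]  = 10
S = -2R + U + 6  [with R=0, U=10]  = 16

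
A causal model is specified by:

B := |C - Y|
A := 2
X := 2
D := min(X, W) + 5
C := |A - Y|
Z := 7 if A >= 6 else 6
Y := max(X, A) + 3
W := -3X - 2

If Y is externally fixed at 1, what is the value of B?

0

do(Y=1) replaces the equation Y := max(X, A) + 3 with the constant Y = 1.
C = |A - Y|  [with A=2, Y=1]  = 1
B = |C - Y|  [with C=1, Y=1]  = 0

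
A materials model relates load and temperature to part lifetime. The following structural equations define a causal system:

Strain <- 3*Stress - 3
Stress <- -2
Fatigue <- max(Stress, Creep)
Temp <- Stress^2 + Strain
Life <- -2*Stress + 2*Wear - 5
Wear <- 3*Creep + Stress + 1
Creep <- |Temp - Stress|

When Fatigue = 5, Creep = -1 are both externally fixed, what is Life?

Under do(Fatigue = 5, Creep = -1), each intervened variable's structural equation is replaced by its fixed value.
Wear = 3*Creep + Stress + 1  [with Creep=-1, Stress=-2]  = -4
Life = -2*Stress + 2*Wear - 5  [with Stress=-2, Wear=-4]  = -9

-9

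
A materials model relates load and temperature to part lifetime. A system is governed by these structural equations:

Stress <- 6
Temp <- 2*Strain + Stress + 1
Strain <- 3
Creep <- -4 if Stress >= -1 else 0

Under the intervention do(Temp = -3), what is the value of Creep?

The intervention breaks the incoming arrows to Temp: Temp <- 2*Strain + Stress + 1 no longer applies, and Temp = -3.
Creep is not downstream of the intervention, so its value is determined by the original equations.
Creep = -4 if Stress >= -1 else 0  [with Stress=6]  = -4

-4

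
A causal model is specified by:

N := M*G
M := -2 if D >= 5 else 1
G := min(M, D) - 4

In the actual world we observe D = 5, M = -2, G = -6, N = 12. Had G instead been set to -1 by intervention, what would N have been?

The intervention breaks the incoming arrows to G: G := min(M, D) - 4 no longer applies, and G = -1.
M = -2 if D >= 5 else 1  [with D=5]  = -2
N = M*G  [with M=-2, G=-1]  = 2

2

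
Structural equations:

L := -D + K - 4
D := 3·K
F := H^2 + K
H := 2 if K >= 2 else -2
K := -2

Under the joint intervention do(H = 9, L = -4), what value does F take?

The joint intervention fixes H = 9, L = -4, removing each variable's own equation.
F = H^2 + K  [with H=9, K=-2]  = 79

79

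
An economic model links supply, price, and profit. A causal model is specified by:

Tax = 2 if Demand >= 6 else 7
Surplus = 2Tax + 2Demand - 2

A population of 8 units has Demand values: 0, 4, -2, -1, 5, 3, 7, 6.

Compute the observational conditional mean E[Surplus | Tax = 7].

E[Surplus|Tax=7] averages over only the 6 units with Tax=7 (Demand = 0, 4, -2, -1, 5, 3): Surplus = 12, 20, 8, 10, 22, 18, mean 15.

15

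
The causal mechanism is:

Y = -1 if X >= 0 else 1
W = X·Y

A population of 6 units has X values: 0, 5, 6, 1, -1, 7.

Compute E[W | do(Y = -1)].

-3

Under do(Y=-1), Y's equation is replaced by Y=-1 for every unit. Per-unit W: 0, -5, -6, -1, 1, -7. Mean = -3.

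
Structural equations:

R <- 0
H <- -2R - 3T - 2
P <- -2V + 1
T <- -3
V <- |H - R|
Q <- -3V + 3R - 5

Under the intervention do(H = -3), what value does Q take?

-14

The intervention breaks the incoming arrows to H: H <- -2R - 3T - 2 no longer applies, and H = -3.
V = |H - R|  [with H=-3, R=0]  = 3
Q = -3V + 3R - 5  [with V=3, R=0]  = -14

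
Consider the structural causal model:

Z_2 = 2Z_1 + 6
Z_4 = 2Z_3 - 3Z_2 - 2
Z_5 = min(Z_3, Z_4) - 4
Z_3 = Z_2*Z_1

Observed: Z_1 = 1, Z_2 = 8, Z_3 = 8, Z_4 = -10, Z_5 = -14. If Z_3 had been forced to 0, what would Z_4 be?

The intervention breaks the incoming arrows to Z_3: Z_3 = Z_2*Z_1 no longer applies, and Z_3 = 0.
Z_2 = 2Z_1 + 6  [with Z_1=1]  = 8
Z_4 = 2Z_3 - 3Z_2 - 2  [with Z_3=0, Z_2=8]  = -26

-26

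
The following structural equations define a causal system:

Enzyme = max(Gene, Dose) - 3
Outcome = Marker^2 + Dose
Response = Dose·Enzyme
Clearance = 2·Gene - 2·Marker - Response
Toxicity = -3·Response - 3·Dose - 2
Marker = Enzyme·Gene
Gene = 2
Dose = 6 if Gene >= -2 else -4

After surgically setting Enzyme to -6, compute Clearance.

64

The intervention breaks the incoming arrows to Enzyme: Enzyme = max(Gene, Dose) - 3 no longer applies, and Enzyme = -6.
Dose = 6 if Gene >= -2 else -4  [with Gene=2]  = 6
Marker = Enzyme·Gene  [with Enzyme=-6, Gene=2]  = -12
Response = Dose·Enzyme  [with Dose=6, Enzyme=-6]  = -36
Clearance = 2·Gene - 2·Marker - Response  [with Gene=2, Marker=-12, Response=-36]  = 64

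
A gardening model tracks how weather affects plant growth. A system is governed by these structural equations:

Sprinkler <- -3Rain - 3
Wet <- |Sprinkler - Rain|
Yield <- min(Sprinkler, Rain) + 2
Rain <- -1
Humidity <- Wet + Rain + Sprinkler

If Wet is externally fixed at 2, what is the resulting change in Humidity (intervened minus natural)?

The intervention breaks the incoming arrows to Wet: Wet <- |Sprinkler - Rain| no longer applies, and Wet = 2.
Sprinkler = -3Rain - 3  [with Rain=-1]  = 0
Humidity = Wet + Rain + Sprinkler  [with Wet=2, Rain=-1, Sprinkler=0]  = 1
Without intervention: Sprinkler = -3Rain - 3  [with Rain=-1]  = 0; Wet = |Sprinkler - Rain|  [with Sprinkler=0, Rain=-1]  = 1; Humidity = Wet + Rain + Sprinkler  [with Wet=1, Rain=-1, Sprinkler=0]  = 0.
Change = 1 − 0 = 1.

1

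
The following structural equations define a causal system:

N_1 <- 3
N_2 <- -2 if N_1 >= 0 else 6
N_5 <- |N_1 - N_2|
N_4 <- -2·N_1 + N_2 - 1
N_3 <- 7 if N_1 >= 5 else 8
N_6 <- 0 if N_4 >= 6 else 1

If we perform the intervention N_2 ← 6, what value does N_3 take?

The intervention breaks the incoming arrows to N_2: N_2 <- -2 if N_1 >= 0 else 6 no longer applies, and N_2 = 6.
Since N_3 is not a descendant of the intervened variable, it is unaffected.
N_3 = 7 if N_1 >= 5 else 8  [with N_1=3]  = 8

8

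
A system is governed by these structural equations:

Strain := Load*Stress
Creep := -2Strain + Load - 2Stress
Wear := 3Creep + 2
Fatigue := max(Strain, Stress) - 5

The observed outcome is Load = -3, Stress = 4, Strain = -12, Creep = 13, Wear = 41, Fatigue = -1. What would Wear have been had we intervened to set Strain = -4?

do(Strain=-4) replaces the equation Strain := Load*Stress with the constant Strain = -4.
Creep = -2Strain + Load - 2Stress  [with Strain=-4, Load=-3, Stress=4]  = -3
Wear = 3Creep + 2  [with Creep=-3]  = -7

-7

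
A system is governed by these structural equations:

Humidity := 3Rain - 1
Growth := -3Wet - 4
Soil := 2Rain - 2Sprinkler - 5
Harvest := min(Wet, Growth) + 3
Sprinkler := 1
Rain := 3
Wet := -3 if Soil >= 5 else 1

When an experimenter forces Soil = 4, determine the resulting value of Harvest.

The intervention breaks the incoming arrows to Soil: Soil := 2Rain - 2Sprinkler - 5 no longer applies, and Soil = 4.
Wet = -3 if Soil >= 5 else 1  [with Soil=4]  = 1
Growth = -3Wet - 4  [with Wet=1]  = -7
Harvest = min(Wet, Growth) + 3  [with Wet=1, Growth=-7]  = -4

-4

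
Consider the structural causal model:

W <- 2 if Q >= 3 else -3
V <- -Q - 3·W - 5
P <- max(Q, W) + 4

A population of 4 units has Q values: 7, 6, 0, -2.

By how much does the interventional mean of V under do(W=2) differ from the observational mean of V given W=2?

The intervention sets W=2 in all 4 units regardless of Q. Recomputing V per unit gives -18, -17, -11, -9; average -13.75.
Observing W=2 restricts to units where W's equation naturally yields 2: Q ∈ {7, 6}. In that subpopulation V = -18, -17, mean -17.5.
Difference = -13.75 − (-17.5) = 3.75.

3.75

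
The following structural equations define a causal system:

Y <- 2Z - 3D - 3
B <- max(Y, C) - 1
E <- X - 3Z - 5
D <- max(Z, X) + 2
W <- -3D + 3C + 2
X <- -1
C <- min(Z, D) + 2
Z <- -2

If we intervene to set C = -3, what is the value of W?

The intervention breaks the incoming arrows to C: C <- min(Z, D) + 2 no longer applies, and C = -3.
D = max(Z, X) + 2  [with Z=-2, X=-1]  = 1
W = -3D + 3C + 2  [with D=1, C=-3]  = -10

-10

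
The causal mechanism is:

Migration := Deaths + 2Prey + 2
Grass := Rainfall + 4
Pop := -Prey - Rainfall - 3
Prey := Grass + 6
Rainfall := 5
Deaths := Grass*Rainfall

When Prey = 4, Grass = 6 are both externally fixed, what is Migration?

Setting Prey = 4, Grass = 6 by intervention discards those variables' equations.
Deaths = Grass*Rainfall  [with Grass=6, Rainfall=5]  = 30
Migration = Deaths + 2Prey + 2  [with Deaths=30, Prey=4]  = 40

40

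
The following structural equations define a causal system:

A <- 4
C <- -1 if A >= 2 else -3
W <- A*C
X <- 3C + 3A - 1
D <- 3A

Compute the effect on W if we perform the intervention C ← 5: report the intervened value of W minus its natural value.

The intervention breaks the incoming arrows to C: C <- -1 if A >= 2 else -3 no longer applies, and C = 5.
W = A*C  [with A=4, C=5]  = 20
Without intervention: C = -1 if A >= 2 else -3  [with A=4]  = -1; W = A*C  [with A=4, C=-1]  = -4.
Change = 20 − (-4) = 24.

24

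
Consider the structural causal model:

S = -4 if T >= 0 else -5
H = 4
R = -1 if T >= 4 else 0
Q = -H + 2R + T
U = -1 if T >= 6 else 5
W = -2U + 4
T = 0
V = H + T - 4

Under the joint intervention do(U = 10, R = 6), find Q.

8

Setting U = 10, R = 6 by intervention discards those variables' equations.
Q = -H + 2R + T  [with H=4, R=6, T=0]  = 8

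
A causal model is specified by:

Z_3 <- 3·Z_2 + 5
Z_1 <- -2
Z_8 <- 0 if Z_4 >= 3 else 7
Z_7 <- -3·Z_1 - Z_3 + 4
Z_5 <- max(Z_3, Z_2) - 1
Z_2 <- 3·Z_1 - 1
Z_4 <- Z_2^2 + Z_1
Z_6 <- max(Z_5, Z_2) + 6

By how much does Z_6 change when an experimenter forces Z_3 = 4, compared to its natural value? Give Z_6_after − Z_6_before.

The intervention breaks the incoming arrows to Z_3: Z_3 <- 3·Z_2 + 5 no longer applies, and Z_3 = 4.
Z_2 = 3·Z_1 - 1  [with Z_1=-2]  = -7
Z_5 = max(Z_3, Z_2) - 1  [with Z_3=4, Z_2=-7]  = 3
Z_6 = max(Z_5, Z_2) + 6  [with Z_5=3, Z_2=-7]  = 9
Without intervention: Z_2 = 3·Z_1 - 1  [with Z_1=-2]  = -7; Z_3 = 3·Z_2 + 5  [with Z_2=-7]  = -16; Z_5 = max(Z_3, Z_2) - 1  [with Z_3=-16, Z_2=-7]  = -8; Z_6 = max(Z_5, Z_2) + 6  [with Z_5=-8, Z_2=-7]  = -1.
Change = 9 − (-1) = 10.

10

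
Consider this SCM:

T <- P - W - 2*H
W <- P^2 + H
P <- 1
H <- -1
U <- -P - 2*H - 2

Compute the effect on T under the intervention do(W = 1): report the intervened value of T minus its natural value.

Intervening sets W = 1 and removes its equation (W <- P^2 + H).
T = P - W - 2*H  [with P=1, W=1, H=-1]  = 2
Without intervention: W = P^2 + H  [with P=1, H=-1]  = 0; T = P - W - 2*H  [with P=1, W=0, H=-1]  = 3.
Change = 2 − 3 = -1.

-1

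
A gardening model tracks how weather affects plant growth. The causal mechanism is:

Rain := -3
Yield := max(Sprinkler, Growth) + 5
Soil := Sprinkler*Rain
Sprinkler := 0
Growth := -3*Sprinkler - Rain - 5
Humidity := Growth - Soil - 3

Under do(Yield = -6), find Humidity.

-5

do(Yield=-6) replaces the equation Yield := max(Sprinkler, Growth) + 5 with the constant Yield = -6.
Since Humidity is not a descendant of the intervened variable, it is unaffected.
Soil = Sprinkler*Rain  [with Sprinkler=0, Rain=-3]  = 0
Growth = -3*Sprinkler - Rain - 5  [with Sprinkler=0, Rain=-3]  = -2
Humidity = Growth - Soil - 3  [with Growth=-2, Soil=0]  = -5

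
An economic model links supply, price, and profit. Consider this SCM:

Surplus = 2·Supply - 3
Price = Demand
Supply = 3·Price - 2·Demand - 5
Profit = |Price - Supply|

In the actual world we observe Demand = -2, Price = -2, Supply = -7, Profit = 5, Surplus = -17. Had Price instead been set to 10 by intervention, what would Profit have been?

Under do(Price=10), the mechanism Price = Demand is discarded; Price is fixed at 10.
Supply = 3·Price - 2·Demand - 5  [with Price=10, Demand=-2]  = 29
Profit = |Price - Supply|  [with Price=10, Supply=29]  = 19

19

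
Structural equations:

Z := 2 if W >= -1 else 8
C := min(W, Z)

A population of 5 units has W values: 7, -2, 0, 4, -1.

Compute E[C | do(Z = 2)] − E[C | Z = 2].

-0.55

The intervention sets Z=2 in all 5 units regardless of W. Recomputing C per unit gives 2, -2, 0, 2, -1; average 0.2.
Conditioning on Z=2 selects the 4 unit(s) with W ∈ {7, 0, 4, -1}. Their C values: 2, 0, 2, -1. Mean = 0.75.
Difference = 0.2 − 0.75 = -0.55.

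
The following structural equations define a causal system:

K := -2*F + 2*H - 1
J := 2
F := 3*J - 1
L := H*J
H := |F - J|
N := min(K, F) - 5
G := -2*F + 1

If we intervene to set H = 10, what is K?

9

Under do(H=10), the mechanism H := |F - J| is discarded; H is fixed at 10.
F = 3*J - 1  [with J=2]  = 5
K = -2*F + 2*H - 1  [with F=5, H=10]  = 9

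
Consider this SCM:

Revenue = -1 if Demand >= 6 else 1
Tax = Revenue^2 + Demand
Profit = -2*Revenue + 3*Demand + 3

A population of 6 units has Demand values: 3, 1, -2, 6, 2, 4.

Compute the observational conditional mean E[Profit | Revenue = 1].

5.8

Observing Revenue=1 restricts to units where Revenue's equation naturally yields 1: Demand ∈ {3, 1, -2, 2, 4}. In that subpopulation Profit = 10, 4, -5, 7, 13, mean 5.8.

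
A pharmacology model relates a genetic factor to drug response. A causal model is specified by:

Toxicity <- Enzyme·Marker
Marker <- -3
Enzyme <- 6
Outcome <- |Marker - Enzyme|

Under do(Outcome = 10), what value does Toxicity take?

-18

Under do(Outcome=10), the mechanism Outcome <- |Marker - Enzyme| is discarded; Outcome is fixed at 10.
Since Toxicity is not a descendant of the intervened variable, it is unaffected.
Toxicity = Enzyme·Marker  [with Enzyme=6, Marker=-3]  = -18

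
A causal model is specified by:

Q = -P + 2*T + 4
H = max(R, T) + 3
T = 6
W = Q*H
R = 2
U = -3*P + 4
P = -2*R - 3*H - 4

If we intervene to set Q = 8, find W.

72

Under do(Q=8), the mechanism Q = -P + 2*T + 4 is discarded; Q is fixed at 8.
H = max(R, T) + 3  [with R=2, T=6]  = 9
W = Q*H  [with Q=8, H=9]  = 72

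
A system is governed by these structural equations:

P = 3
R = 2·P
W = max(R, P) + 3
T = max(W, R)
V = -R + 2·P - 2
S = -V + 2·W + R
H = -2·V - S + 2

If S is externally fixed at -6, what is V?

-2

do(S=-6) replaces the equation S = -V + 2·W + R with the constant S = -6.
Since V is not a descendant of the intervened variable, it is unaffected.
R = 2·P  [with P=3]  = 6
V = -R + 2·P - 2  [with R=6, P=3]  = -2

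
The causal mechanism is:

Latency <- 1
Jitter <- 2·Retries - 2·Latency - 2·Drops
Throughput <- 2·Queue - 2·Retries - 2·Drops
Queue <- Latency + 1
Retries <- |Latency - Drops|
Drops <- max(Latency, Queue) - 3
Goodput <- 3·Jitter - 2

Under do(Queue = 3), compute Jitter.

0

do(Queue=3) replaces the equation Queue <- Latency + 1 with the constant Queue = 3.
Drops = max(Latency, Queue) - 3  [with Latency=1, Queue=3]  = 0
Retries = |Latency - Drops|  [with Latency=1, Drops=0]  = 1
Jitter = 2·Retries - 2·Latency - 2·Drops  [with Retries=1, Latency=1, Drops=0]  = 0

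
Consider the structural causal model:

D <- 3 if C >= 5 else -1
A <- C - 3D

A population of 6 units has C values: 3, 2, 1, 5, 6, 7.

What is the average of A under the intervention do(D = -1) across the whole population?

Under do(D=-1), D's equation is replaced by D=-1 for every unit. Per-unit A: 6, 5, 4, 8, 9, 10. Mean = 7.

7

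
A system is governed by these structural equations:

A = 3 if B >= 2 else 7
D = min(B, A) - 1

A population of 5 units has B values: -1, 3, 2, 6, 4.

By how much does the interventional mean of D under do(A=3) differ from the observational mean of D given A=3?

-0.75

The intervention sets A=3 in all 5 units regardless of B. Recomputing D per unit gives -2, 2, 1, 2, 2; average 1.
E[D|A=3] averages over only the 4 units with A=3 (B = 3, 2, 6, 4): D = 2, 1, 2, 2, mean 1.75.
Difference = 1 − 1.75 = -0.75.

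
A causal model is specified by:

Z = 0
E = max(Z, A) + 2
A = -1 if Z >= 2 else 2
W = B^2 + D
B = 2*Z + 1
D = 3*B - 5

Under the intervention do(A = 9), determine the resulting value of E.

The intervention breaks the incoming arrows to A: A = -1 if Z >= 2 else 2 no longer applies, and A = 9.
E = max(Z, A) + 2  [with Z=0, A=9]  = 11

11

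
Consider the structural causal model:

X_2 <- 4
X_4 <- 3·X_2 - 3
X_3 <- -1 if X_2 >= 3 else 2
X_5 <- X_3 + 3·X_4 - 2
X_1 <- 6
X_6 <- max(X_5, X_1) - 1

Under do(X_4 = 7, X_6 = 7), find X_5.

18

Setting X_4 = 7, X_6 = 7 by intervention discards those variables' equations.
X_3 = -1 if X_2 >= 3 else 2  [with X_2=4]  = -1
X_5 = X_3 + 3·X_4 - 2  [with X_3=-1, X_4=7]  = 18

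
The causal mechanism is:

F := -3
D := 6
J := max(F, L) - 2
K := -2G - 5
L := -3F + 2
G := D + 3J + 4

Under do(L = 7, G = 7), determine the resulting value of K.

Setting L = 7, G = 7 by intervention discards those variables' equations.
K = -2G - 5  [with G=7]  = -19

-19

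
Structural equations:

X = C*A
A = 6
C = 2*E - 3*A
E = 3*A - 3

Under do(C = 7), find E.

Under do(C=7), the mechanism C = 2*E - 3*A is discarded; C is fixed at 7.
Since E is not a descendant of the intervened variable, it is unaffected.
E = 3*A - 3  [with A=6]  = 15

15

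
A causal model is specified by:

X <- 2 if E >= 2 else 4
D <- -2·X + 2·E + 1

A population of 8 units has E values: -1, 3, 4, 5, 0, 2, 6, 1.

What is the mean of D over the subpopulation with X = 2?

E[D|X=2] averages over only the 5 units with X=2 (E = 3, 4, 5, 2, 6): D = 3, 5, 7, 1, 9, mean 5.

5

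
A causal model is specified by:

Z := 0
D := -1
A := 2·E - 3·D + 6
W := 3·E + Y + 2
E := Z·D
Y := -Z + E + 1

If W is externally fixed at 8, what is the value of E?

do(W=8) replaces the equation W := 3·E + Y + 2 with the constant W = 8.
E is not downstream of the intervention, so its value is determined by the original equations.
E = Z·D  [with Z=0, D=-1]  = 0

0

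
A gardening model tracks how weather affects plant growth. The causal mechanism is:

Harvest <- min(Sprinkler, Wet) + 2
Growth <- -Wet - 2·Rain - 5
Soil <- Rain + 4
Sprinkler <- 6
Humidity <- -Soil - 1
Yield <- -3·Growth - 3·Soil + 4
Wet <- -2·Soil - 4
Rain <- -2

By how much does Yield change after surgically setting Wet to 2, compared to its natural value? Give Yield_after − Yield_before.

30

The intervention breaks the incoming arrows to Wet: Wet <- -2·Soil - 4 no longer applies, and Wet = 2.
Soil = Rain + 4  [with Rain=-2]  = 2
Growth = -Wet - 2·Rain - 5  [with Wet=2, Rain=-2]  = -3
Yield = -3·Growth - 3·Soil + 4  [with Growth=-3, Soil=2]  = 7
Without intervention: Soil = Rain + 4  [with Rain=-2]  = 2; Wet = -2·Soil - 4  [with Soil=2]  = -8; Growth = -Wet - 2·Rain - 5  [with Wet=-8, Rain=-2]  = 7; Yield = -3·Growth - 3·Soil + 4  [with Growth=7, Soil=2]  = -23.
Change = 7 − (-23) = 30.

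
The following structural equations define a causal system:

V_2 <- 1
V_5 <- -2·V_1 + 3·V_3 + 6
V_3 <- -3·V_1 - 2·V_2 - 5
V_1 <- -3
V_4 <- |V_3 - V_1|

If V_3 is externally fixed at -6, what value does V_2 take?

Under do(V_3=-6), the mechanism V_3 <- -3·V_1 - 2·V_2 - 5 is discarded; V_3 is fixed at -6.
Since V_2 is not a descendant of the intervened variable, it is unaffected.

1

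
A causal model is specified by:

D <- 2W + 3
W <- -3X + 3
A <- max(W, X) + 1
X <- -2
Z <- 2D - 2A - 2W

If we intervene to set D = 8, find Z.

do(D=8) replaces the equation D <- 2W + 3 with the constant D = 8.
W = -3X + 3  [with X=-2]  = 9
A = max(W, X) + 1  [with W=9, X=-2]  = 10
Z = 2D - 2A - 2W  [with D=8, A=10, W=9]  = -22

-22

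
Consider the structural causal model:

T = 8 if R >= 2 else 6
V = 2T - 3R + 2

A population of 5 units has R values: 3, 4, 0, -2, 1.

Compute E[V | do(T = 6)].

do(T=6) breaks T's dependence on R. With T=6 fixed, V across the units is 5, 2, 14, 20, 11, mean 10.4.

10.4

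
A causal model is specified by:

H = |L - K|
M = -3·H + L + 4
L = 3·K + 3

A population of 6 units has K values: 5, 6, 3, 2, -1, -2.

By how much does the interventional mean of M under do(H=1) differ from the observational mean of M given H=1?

11

The intervention sets H=1 in all 6 units regardless of K. Recomputing M per unit gives 19, 22, 13, 10, 1, -2; average 10.5.
Observing H=1 restricts to units where H's equation naturally yields 1: K ∈ {-1, -2}. In that subpopulation M = 1, -2, mean -0.5.
Difference = 10.5 − (-0.5) = 11.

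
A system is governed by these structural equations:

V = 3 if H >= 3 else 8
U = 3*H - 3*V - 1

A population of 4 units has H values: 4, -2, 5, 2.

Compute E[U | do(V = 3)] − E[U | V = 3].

-6.75

do(V=3) breaks V's dependence on H. With V=3 fixed, U across the units is 2, -16, 5, -4, mean -3.25.
E[U|V=3] averages over only the 2 units with V=3 (H = 4, 5): U = 2, 5, mean 3.5.
Difference = -3.25 − 3.5 = -6.75.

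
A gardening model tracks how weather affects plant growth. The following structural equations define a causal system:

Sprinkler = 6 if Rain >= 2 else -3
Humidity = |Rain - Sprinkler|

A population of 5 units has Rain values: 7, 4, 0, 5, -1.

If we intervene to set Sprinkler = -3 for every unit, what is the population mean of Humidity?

6

The intervention sets Sprinkler=-3 in all 5 units regardless of Rain. Recomputing Humidity per unit gives 10, 7, 3, 8, 2; average 6.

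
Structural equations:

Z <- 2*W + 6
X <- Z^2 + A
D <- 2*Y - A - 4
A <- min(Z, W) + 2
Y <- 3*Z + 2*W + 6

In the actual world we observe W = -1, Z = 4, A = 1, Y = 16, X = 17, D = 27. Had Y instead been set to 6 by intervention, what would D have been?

Under do(Y=6), the mechanism Y <- 3*Z + 2*W + 6 is discarded; Y is fixed at 6.
Z = 2*W + 6  [with W=-1]  = 4
A = min(Z, W) + 2  [with Z=4, W=-1]  = 1
D = 2*Y - A - 4  [with Y=6, A=1]  = 7

7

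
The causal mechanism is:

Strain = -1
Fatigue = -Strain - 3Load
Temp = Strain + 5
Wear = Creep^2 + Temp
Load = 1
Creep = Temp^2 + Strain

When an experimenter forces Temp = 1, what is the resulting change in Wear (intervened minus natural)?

do(Temp=1) replaces the equation Temp = Strain + 5 with the constant Temp = 1.
Creep = Temp^2 + Strain  [with Temp=1, Strain=-1]  = 0
Wear = Creep^2 + Temp  [with Creep=0, Temp=1]  = 1
Without intervention: Temp = Strain + 5  [with Strain=-1]  = 4; Creep = Temp^2 + Strain  [with Temp=4, Strain=-1]  = 15; Wear = Creep^2 + Temp  [with Creep=15, Temp=4]  = 229.
Change = 1 − 229 = -228.

-228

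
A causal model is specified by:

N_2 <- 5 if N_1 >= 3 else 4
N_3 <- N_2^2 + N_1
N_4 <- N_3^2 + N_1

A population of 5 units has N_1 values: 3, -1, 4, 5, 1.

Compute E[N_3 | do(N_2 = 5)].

27.4

Every unit gets N_2=5 under the intervention. N_3 values become 28, 24, 29, 30, 26; E[N_3|do(N_2=5)] = 27.4.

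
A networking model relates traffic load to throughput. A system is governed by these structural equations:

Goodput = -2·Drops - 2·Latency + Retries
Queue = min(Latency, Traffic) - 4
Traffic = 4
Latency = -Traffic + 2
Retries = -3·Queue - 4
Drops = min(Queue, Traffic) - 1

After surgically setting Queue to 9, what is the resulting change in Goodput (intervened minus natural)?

-65

The intervention breaks the incoming arrows to Queue: Queue = min(Latency, Traffic) - 4 no longer applies, and Queue = 9.
Latency = -Traffic + 2  [with Traffic=4]  = -2
Drops = min(Queue, Traffic) - 1  [with Queue=9, Traffic=4]  = 3
Retries = -3·Queue - 4  [with Queue=9]  = -31
Goodput = -2·Drops - 2·Latency + Retries  [with Drops=3, Latency=-2, Retries=-31]  = -33
Without intervention: Latency = -Traffic + 2  [with Traffic=4]  = -2; Queue = min(Latency, Traffic) - 4  [with Latency=-2, Traffic=4]  = -6; Drops = min(Queue, Traffic) - 1  [with Queue=-6, Traffic=4]  = -7; Retries = -3·Queue - 4  [with Queue=-6]  = 14; Goodput = -2·Drops - 2·Latency + Retries  [with Drops=-7, Latency=-2, Retries=14]  = 32.
Change = -33 − 32 = -65.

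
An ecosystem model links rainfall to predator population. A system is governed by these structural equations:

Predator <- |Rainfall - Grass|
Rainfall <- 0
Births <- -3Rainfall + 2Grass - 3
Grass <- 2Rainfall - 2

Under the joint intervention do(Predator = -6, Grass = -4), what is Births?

-11

The joint intervention fixes Predator = -6, Grass = -4, removing each variable's own equation.
Births = -3Rainfall + 2Grass - 3  [with Rainfall=0, Grass=-4]  = -11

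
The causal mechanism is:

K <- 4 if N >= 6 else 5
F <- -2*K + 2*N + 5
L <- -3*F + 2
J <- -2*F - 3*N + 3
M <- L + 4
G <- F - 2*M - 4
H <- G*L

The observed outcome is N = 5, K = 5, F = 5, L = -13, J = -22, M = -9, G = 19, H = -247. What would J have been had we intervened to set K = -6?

do(K=-6) replaces the equation K <- 4 if N >= 6 else 5 with the constant K = -6.
F = -2*K + 2*N + 5  [with K=-6, N=5]  = 27
J = -2*F - 3*N + 3  [with F=27, N=5]  = -66

-66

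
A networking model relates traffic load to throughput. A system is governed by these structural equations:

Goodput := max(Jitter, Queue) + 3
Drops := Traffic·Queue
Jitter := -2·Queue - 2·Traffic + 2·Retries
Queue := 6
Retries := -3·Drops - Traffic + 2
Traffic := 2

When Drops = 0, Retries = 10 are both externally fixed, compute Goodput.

9

Setting Drops = 0, Retries = 10 by intervention discards those variables' equations.
Jitter = -2·Queue - 2·Traffic + 2·Retries  [with Queue=6, Traffic=2, Retries=10]  = 4
Goodput = max(Jitter, Queue) + 3  [with Jitter=4, Queue=6]  = 9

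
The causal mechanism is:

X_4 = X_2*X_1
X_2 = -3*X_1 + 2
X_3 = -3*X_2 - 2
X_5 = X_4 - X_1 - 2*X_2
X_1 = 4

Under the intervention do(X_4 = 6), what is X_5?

22

Intervening sets X_4 = 6 and removes its equation (X_4 = X_2*X_1).
X_2 = -3*X_1 + 2  [with X_1=4]  = -10
X_5 = X_4 - X_1 - 2*X_2  [with X_4=6, X_1=4, X_2=-10]  = 22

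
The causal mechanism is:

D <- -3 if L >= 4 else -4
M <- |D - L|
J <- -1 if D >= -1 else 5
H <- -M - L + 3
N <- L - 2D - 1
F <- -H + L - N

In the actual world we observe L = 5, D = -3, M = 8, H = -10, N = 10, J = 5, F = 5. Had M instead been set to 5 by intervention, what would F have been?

The intervention breaks the incoming arrows to M: M <- |D - L| no longer applies, and M = 5.
D = -3 if L >= 4 else -4  [with L=5]  = -3
H = -M - L + 3  [with M=5, L=5]  = -7
N = L - 2D - 1  [with L=5, D=-3]  = 10
F = -H + L - N  [with H=-7, L=5, N=10]  = 2

2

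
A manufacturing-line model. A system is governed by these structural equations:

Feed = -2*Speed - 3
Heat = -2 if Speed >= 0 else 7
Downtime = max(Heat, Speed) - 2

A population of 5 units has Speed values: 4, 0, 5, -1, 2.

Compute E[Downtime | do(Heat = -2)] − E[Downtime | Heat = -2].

Every unit gets Heat=-2 under the intervention. Downtime values become 2, -2, 3, -3, 0; E[Downtime|do(Heat=-2)] = 0.
Conditioning on Heat=-2 selects the 4 unit(s) with Speed ∈ {4, 0, 5, 2}. Their Downtime values: 2, -2, 3, 0. Mean = 0.75.
Difference = 0 − 0.75 = -0.75.

-0.75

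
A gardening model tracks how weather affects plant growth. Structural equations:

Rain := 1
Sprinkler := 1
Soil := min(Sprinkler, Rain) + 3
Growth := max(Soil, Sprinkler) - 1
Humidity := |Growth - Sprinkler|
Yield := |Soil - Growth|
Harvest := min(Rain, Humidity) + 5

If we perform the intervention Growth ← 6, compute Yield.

Under do(Growth=6), the mechanism Growth := max(Soil, Sprinkler) - 1 is discarded; Growth is fixed at 6.
Soil = min(Sprinkler, Rain) + 3  [with Sprinkler=1, Rain=1]  = 4
Yield = |Soil - Growth|  [with Soil=4, Growth=6]  = 2

2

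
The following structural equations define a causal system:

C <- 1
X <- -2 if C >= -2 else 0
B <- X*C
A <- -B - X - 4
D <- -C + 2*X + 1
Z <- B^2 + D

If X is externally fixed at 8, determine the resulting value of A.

Under do(X=8), the mechanism X <- -2 if C >= -2 else 0 is discarded; X is fixed at 8.
B = X*C  [with X=8, C=1]  = 8
A = -B - X - 4  [with B=8, X=8]  = -20

-20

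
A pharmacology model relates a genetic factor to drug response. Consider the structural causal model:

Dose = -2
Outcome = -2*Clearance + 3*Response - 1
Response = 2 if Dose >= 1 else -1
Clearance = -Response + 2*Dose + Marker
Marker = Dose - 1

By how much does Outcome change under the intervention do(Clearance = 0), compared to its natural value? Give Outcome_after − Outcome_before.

-12

Intervening sets Clearance = 0 and removes its equation (Clearance = -Response + 2*Dose + Marker).
Response = 2 if Dose >= 1 else -1  [with Dose=-2]  = -1
Outcome = -2*Clearance + 3*Response - 1  [with Clearance=0, Response=-1]  = -4
Without intervention: Marker = Dose - 1  [with Dose=-2]  = -3; Response = 2 if Dose >= 1 else -1  [with Dose=-2]  = -1; Clearance = -Response + 2*Dose + Marker  [with Response=-1, Dose=-2, Marker=-3]  = -6; Outcome = -2*Clearance + 3*Response - 1  [with Clearance=-6, Response=-1]  = 8.
Change = -4 − 8 = -12.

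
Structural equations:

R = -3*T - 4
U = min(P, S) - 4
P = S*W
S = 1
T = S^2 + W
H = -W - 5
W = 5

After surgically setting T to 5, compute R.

Under do(T=5), the mechanism T = S^2 + W is discarded; T is fixed at 5.
R = -3*T - 4  [with T=5]  = -19

-19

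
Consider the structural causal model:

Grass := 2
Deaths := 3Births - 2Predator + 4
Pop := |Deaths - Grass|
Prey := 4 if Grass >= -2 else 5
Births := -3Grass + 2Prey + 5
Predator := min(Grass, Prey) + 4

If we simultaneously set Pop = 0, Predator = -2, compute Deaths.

Under do(Pop = 0, Predator = -2), each intervened variable's structural equation is replaced by its fixed value.
Prey = 4 if Grass >= -2 else 5  [with Grass=2]  = 4
Births = -3Grass + 2Prey + 5  [with Grass=2, Prey=4]  = 7
Deaths = 3Births - 2Predator + 4  [with Births=7, Predator=-2]  = 29

29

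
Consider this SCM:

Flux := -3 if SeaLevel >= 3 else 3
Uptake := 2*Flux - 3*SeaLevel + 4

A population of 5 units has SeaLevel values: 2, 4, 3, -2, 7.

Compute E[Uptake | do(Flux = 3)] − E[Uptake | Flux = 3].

-8.4

do(Flux=3) breaks Flux's dependence on SeaLevel. With Flux=3 fixed, Uptake across the units is 4, -2, 1, 16, -11, mean 1.6.
E[Uptake|Flux=3] averages over only the 2 units with Flux=3 (SeaLevel = 2, -2): Uptake = 4, 16, mean 10.
Difference = 1.6 − 10 = -8.4.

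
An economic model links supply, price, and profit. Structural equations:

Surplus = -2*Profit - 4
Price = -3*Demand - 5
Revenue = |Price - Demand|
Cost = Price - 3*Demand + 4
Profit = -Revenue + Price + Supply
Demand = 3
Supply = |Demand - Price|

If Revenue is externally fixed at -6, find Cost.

The intervention breaks the incoming arrows to Revenue: Revenue = |Price - Demand| no longer applies, and Revenue = -6.
Since Cost is not a descendant of the intervened variable, it is unaffected.
Price = -3*Demand - 5  [with Demand=3]  = -14
Cost = Price - 3*Demand + 4  [with Price=-14, Demand=3]  = -19

-19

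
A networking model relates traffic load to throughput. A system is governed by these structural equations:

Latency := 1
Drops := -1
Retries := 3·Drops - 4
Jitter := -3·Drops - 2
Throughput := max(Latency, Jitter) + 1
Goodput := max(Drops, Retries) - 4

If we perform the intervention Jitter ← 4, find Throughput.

5

Intervening sets Jitter = 4 and removes its equation (Jitter := -3·Drops - 2).
Throughput = max(Latency, Jitter) + 1  [with Latency=1, Jitter=4]  = 5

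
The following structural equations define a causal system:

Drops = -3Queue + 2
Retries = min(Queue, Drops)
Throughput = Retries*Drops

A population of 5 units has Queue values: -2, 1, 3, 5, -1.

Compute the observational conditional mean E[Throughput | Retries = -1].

Conditioning on Retries=-1 selects the 2 unit(s) with Queue ∈ {1, -1}. Their Throughput values: 1, -5. Mean = -2.

-2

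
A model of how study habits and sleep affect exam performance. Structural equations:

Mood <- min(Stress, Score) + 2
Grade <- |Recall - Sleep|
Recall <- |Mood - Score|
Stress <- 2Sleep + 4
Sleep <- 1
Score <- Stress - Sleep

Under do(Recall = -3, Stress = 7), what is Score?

6

Setting Recall = -3, Stress = 7 by intervention discards those variables' equations.
Score = Stress - Sleep  [with Stress=7, Sleep=1]  = 6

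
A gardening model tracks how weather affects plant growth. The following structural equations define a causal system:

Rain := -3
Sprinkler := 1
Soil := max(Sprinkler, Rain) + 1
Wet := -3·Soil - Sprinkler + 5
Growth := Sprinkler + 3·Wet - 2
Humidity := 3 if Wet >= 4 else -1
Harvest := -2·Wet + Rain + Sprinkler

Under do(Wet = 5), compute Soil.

2

Under do(Wet=5), the mechanism Wet := -3·Soil - Sprinkler + 5 is discarded; Wet is fixed at 5.
Since Soil is not a descendant of the intervened variable, it is unaffected.
Soil = max(Sprinkler, Rain) + 1  [with Sprinkler=1, Rain=-3]  = 2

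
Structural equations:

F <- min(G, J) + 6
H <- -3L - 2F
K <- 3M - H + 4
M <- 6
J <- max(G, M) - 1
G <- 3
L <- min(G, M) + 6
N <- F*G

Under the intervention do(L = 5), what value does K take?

55

The intervention breaks the incoming arrows to L: L <- min(G, M) + 6 no longer applies, and L = 5.
J = max(G, M) - 1  [with G=3, M=6]  = 5
F = min(G, J) + 6  [with G=3, J=5]  = 9
H = -3L - 2F  [with L=5, F=9]  = -33
K = 3M - H + 4  [with M=6, H=-33]  = 55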